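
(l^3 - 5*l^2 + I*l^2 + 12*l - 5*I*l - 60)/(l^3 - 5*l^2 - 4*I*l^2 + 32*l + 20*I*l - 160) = (l - 3*I)/(l - 8*I)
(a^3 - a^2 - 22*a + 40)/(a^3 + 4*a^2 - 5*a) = (a^2 - 6*a + 8)/(a*(a - 1))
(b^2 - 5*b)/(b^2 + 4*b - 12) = b*(b - 5)/(b^2 + 4*b - 12)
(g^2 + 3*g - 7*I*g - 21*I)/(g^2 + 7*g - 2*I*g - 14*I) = (g^2 + g*(3 - 7*I) - 21*I)/(g^2 + g*(7 - 2*I) - 14*I)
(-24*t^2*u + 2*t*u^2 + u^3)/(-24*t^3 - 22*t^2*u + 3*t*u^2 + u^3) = u/(t + u)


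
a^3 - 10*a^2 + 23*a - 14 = (a - 7)*(a - 2)*(a - 1)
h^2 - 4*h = h*(h - 4)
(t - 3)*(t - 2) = t^2 - 5*t + 6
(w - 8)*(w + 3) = w^2 - 5*w - 24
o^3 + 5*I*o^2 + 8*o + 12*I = (o - 2*I)*(o + I)*(o + 6*I)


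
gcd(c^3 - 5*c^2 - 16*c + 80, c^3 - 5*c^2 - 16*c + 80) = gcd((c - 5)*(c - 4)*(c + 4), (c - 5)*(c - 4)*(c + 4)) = c^3 - 5*c^2 - 16*c + 80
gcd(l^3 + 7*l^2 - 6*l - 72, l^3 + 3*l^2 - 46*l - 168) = l^2 + 10*l + 24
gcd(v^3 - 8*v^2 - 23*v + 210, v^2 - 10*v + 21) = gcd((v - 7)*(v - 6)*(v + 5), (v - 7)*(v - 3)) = v - 7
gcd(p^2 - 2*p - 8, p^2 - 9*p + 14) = 1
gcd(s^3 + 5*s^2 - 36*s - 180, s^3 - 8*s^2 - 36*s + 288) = s^2 - 36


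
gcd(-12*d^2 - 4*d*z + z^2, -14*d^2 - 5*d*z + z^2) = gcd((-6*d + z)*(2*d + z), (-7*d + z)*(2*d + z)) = 2*d + z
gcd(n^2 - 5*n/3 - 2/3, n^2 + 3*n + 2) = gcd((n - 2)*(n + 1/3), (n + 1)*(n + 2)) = 1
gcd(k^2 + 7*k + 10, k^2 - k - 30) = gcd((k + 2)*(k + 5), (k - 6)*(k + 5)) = k + 5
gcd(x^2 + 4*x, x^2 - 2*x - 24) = x + 4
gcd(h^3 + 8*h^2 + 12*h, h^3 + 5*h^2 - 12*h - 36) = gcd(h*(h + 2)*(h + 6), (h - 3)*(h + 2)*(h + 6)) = h^2 + 8*h + 12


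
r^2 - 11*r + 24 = (r - 8)*(r - 3)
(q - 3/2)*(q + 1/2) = q^2 - q - 3/4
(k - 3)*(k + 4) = k^2 + k - 12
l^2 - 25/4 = (l - 5/2)*(l + 5/2)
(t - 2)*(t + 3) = t^2 + t - 6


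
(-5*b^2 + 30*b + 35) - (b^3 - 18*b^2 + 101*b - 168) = -b^3 + 13*b^2 - 71*b + 203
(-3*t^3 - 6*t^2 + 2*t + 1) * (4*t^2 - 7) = -12*t^5 - 24*t^4 + 29*t^3 + 46*t^2 - 14*t - 7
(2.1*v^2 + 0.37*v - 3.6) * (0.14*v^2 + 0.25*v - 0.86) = 0.294*v^4 + 0.5768*v^3 - 2.2175*v^2 - 1.2182*v + 3.096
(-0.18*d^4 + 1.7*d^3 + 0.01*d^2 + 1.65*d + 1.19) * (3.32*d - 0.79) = -0.5976*d^5 + 5.7862*d^4 - 1.3098*d^3 + 5.4701*d^2 + 2.6473*d - 0.9401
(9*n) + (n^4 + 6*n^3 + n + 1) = n^4 + 6*n^3 + 10*n + 1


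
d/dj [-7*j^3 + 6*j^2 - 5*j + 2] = -21*j^2 + 12*j - 5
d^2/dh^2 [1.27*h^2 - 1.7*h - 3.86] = 2.54000000000000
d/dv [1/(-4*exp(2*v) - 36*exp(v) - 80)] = (2*exp(v) + 9)*exp(v)/(4*(exp(2*v) + 9*exp(v) + 20)^2)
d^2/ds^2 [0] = 0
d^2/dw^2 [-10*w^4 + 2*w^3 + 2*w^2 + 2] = -120*w^2 + 12*w + 4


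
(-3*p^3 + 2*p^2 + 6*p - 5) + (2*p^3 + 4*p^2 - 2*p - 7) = -p^3 + 6*p^2 + 4*p - 12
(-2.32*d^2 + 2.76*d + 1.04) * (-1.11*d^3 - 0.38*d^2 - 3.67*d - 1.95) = 2.5752*d^5 - 2.182*d^4 + 6.3112*d^3 - 6.0004*d^2 - 9.1988*d - 2.028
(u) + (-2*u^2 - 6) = -2*u^2 + u - 6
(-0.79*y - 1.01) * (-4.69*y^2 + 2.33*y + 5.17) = 3.7051*y^3 + 2.8962*y^2 - 6.4376*y - 5.2217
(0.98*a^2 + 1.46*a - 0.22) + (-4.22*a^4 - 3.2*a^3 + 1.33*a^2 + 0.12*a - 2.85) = -4.22*a^4 - 3.2*a^3 + 2.31*a^2 + 1.58*a - 3.07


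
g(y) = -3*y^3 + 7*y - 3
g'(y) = 7 - 9*y^2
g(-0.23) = -4.57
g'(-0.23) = 6.52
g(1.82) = -8.35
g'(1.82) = -22.81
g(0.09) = -2.37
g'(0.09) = 6.93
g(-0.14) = -3.97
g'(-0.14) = 6.82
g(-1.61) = -1.75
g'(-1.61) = -16.33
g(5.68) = -512.99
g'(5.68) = -283.36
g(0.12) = -2.17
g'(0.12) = 6.87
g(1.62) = -4.41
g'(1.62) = -16.62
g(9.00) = -2127.00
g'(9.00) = -722.00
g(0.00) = -3.00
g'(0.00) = 7.00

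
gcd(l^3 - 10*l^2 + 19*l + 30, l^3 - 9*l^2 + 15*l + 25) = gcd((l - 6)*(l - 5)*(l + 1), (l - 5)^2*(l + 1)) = l^2 - 4*l - 5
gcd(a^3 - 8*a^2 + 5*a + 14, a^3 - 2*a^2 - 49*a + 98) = a^2 - 9*a + 14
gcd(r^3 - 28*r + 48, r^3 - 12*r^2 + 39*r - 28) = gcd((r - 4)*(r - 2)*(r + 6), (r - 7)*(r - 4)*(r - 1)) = r - 4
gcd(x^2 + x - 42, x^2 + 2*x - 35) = x + 7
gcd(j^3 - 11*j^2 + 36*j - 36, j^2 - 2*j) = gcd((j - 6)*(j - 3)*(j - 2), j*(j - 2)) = j - 2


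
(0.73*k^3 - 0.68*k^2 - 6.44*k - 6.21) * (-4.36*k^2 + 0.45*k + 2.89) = -3.1828*k^5 + 3.2933*k^4 + 29.8821*k^3 + 22.2124*k^2 - 21.4061*k - 17.9469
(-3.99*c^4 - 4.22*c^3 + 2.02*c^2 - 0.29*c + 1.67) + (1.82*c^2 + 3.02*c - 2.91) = -3.99*c^4 - 4.22*c^3 + 3.84*c^2 + 2.73*c - 1.24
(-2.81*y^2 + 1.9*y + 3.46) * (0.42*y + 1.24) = -1.1802*y^3 - 2.6864*y^2 + 3.8092*y + 4.2904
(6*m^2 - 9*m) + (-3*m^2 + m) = 3*m^2 - 8*m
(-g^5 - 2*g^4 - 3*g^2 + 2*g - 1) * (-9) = 9*g^5 + 18*g^4 + 27*g^2 - 18*g + 9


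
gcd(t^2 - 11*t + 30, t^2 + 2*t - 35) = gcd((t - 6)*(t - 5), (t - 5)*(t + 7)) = t - 5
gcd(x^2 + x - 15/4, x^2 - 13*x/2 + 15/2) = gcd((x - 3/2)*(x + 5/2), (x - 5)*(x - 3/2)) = x - 3/2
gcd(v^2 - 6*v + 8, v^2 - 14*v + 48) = 1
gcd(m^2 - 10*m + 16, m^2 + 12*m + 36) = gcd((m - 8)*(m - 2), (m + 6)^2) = 1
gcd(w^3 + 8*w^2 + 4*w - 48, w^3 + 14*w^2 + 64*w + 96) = w^2 + 10*w + 24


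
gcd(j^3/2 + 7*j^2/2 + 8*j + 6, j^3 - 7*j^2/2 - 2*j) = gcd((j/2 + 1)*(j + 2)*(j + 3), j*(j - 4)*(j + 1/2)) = 1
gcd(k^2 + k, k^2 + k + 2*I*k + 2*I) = k + 1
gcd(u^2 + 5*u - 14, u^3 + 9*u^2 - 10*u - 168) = u + 7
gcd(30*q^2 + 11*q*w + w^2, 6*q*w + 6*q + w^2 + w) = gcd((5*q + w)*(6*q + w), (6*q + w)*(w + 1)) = 6*q + w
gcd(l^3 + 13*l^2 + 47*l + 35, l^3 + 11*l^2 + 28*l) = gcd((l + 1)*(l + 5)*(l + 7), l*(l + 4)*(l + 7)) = l + 7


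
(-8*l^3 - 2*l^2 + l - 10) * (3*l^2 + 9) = -24*l^5 - 6*l^4 - 69*l^3 - 48*l^2 + 9*l - 90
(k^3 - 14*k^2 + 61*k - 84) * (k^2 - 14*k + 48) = k^5 - 28*k^4 + 305*k^3 - 1610*k^2 + 4104*k - 4032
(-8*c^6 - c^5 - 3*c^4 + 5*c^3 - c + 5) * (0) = 0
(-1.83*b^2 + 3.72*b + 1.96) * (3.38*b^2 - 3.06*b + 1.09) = -6.1854*b^4 + 18.1734*b^3 - 6.7531*b^2 - 1.9428*b + 2.1364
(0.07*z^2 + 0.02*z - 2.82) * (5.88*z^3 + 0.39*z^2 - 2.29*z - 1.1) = 0.4116*z^5 + 0.1449*z^4 - 16.7341*z^3 - 1.2226*z^2 + 6.4358*z + 3.102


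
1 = 1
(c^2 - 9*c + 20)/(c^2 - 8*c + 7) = (c^2 - 9*c + 20)/(c^2 - 8*c + 7)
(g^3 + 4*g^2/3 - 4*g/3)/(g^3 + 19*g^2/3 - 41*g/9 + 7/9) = 3*g*(3*g^2 + 4*g - 4)/(9*g^3 + 57*g^2 - 41*g + 7)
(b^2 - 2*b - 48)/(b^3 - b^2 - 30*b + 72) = (b - 8)/(b^2 - 7*b + 12)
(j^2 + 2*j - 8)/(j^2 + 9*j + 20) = (j - 2)/(j + 5)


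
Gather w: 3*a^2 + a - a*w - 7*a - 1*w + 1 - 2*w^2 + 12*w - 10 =3*a^2 - 6*a - 2*w^2 + w*(11 - a) - 9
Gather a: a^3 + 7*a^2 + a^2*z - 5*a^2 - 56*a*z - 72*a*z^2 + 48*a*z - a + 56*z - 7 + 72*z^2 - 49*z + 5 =a^3 + a^2*(z + 2) + a*(-72*z^2 - 8*z - 1) + 72*z^2 + 7*z - 2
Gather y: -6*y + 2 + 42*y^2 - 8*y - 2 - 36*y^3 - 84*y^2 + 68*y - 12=-36*y^3 - 42*y^2 + 54*y - 12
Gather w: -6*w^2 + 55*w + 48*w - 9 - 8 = -6*w^2 + 103*w - 17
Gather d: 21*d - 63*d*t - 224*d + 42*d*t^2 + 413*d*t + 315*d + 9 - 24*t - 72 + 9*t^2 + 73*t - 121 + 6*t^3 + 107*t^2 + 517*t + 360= d*(42*t^2 + 350*t + 112) + 6*t^3 + 116*t^2 + 566*t + 176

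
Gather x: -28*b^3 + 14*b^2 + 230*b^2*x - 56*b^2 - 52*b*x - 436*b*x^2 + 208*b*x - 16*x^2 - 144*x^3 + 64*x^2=-28*b^3 - 42*b^2 - 144*x^3 + x^2*(48 - 436*b) + x*(230*b^2 + 156*b)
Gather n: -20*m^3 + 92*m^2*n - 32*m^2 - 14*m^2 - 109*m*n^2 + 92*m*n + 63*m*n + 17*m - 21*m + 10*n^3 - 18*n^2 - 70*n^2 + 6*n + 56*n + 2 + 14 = -20*m^3 - 46*m^2 - 4*m + 10*n^3 + n^2*(-109*m - 88) + n*(92*m^2 + 155*m + 62) + 16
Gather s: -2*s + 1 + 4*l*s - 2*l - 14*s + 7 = -2*l + s*(4*l - 16) + 8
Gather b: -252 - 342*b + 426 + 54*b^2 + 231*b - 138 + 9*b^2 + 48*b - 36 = 63*b^2 - 63*b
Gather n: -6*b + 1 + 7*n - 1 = -6*b + 7*n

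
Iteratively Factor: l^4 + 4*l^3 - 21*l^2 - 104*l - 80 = (l + 1)*(l^3 + 3*l^2 - 24*l - 80) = (l - 5)*(l + 1)*(l^2 + 8*l + 16) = (l - 5)*(l + 1)*(l + 4)*(l + 4)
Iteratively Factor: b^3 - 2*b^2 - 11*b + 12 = (b + 3)*(b^2 - 5*b + 4) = (b - 4)*(b + 3)*(b - 1)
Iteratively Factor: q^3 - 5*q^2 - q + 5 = (q - 1)*(q^2 - 4*q - 5) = (q - 5)*(q - 1)*(q + 1)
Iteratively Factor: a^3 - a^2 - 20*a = (a)*(a^2 - a - 20) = a*(a + 4)*(a - 5)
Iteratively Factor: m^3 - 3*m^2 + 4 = (m + 1)*(m^2 - 4*m + 4) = (m - 2)*(m + 1)*(m - 2)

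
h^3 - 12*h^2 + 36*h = h*(h - 6)^2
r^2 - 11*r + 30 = (r - 6)*(r - 5)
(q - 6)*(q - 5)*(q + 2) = q^3 - 9*q^2 + 8*q + 60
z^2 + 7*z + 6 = (z + 1)*(z + 6)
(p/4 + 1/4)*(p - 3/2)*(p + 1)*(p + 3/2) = p^4/4 + p^3/2 - 5*p^2/16 - 9*p/8 - 9/16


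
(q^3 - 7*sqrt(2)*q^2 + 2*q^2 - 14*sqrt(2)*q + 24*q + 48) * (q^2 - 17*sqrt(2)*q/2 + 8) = q^5 - 31*sqrt(2)*q^4/2 + 2*q^4 - 31*sqrt(2)*q^3 + 151*q^3 - 260*sqrt(2)*q^2 + 302*q^2 - 520*sqrt(2)*q + 192*q + 384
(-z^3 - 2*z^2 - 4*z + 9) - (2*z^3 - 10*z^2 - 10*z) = -3*z^3 + 8*z^2 + 6*z + 9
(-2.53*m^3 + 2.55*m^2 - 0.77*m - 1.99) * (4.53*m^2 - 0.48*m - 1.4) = -11.4609*m^5 + 12.7659*m^4 - 1.1701*m^3 - 12.2151*m^2 + 2.0332*m + 2.786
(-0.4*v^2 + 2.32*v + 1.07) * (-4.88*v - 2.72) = 1.952*v^3 - 10.2336*v^2 - 11.532*v - 2.9104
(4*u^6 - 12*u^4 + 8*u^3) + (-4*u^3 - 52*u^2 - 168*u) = 4*u^6 - 12*u^4 + 4*u^3 - 52*u^2 - 168*u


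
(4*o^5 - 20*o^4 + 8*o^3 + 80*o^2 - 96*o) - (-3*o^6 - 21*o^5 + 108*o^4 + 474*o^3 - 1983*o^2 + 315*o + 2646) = 3*o^6 + 25*o^5 - 128*o^4 - 466*o^3 + 2063*o^2 - 411*o - 2646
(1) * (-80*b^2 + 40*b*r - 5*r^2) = -80*b^2 + 40*b*r - 5*r^2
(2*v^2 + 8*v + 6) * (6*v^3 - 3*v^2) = 12*v^5 + 42*v^4 + 12*v^3 - 18*v^2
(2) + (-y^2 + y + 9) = -y^2 + y + 11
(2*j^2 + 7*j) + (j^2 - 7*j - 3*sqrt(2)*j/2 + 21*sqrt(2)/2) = 3*j^2 - 3*sqrt(2)*j/2 + 21*sqrt(2)/2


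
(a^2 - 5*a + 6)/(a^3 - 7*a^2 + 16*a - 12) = 1/(a - 2)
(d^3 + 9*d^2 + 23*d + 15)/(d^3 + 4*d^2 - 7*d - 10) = (d + 3)/(d - 2)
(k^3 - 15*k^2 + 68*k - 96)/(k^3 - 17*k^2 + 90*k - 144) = (k - 4)/(k - 6)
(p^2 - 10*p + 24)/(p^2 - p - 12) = (p - 6)/(p + 3)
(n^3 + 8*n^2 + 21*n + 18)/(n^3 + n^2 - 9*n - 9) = (n^2 + 5*n + 6)/(n^2 - 2*n - 3)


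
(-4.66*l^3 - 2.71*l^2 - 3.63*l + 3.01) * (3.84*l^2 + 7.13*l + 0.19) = -17.8944*l^5 - 43.6322*l^4 - 34.1469*l^3 - 14.8384*l^2 + 20.7716*l + 0.5719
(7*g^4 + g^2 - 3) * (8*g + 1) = 56*g^5 + 7*g^4 + 8*g^3 + g^2 - 24*g - 3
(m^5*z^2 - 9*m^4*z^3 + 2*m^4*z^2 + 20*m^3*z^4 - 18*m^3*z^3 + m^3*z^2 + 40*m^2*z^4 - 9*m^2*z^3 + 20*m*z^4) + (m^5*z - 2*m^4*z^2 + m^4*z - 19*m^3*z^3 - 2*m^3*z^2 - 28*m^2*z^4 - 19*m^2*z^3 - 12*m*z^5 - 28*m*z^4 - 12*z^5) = m^5*z^2 + m^5*z - 9*m^4*z^3 + m^4*z + 20*m^3*z^4 - 37*m^3*z^3 - m^3*z^2 + 12*m^2*z^4 - 28*m^2*z^3 - 12*m*z^5 - 8*m*z^4 - 12*z^5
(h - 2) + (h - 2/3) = 2*h - 8/3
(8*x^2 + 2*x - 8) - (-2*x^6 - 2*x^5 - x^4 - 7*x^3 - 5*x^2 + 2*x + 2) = 2*x^6 + 2*x^5 + x^4 + 7*x^3 + 13*x^2 - 10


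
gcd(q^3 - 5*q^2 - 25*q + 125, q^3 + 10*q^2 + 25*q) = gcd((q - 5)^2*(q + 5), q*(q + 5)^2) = q + 5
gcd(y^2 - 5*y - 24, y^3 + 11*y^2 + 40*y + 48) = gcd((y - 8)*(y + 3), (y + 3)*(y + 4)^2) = y + 3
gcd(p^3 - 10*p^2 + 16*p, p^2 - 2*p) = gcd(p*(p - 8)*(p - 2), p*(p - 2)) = p^2 - 2*p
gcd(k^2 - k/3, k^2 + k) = k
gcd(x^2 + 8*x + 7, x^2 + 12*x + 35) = x + 7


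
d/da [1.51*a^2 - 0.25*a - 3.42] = 3.02*a - 0.25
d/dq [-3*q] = -3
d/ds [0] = 0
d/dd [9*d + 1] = 9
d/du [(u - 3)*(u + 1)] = 2*u - 2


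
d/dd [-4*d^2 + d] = 1 - 8*d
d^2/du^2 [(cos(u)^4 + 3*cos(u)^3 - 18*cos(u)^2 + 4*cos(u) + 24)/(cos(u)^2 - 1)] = (-41*cos(u) - 4*cos(2*u)^2 + 5*cos(3*u) - 44)/(4*cos(u)^2 - 8*cos(u) + 4)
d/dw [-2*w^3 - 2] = -6*w^2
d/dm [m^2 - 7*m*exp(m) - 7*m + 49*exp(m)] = -7*m*exp(m) + 2*m + 42*exp(m) - 7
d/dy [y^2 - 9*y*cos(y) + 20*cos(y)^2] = 9*y*sin(y) + 2*y - 20*sin(2*y) - 9*cos(y)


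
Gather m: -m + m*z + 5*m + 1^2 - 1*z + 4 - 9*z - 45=m*(z + 4) - 10*z - 40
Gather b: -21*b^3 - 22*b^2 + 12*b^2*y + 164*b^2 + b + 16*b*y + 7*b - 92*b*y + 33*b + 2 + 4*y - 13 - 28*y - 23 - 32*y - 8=-21*b^3 + b^2*(12*y + 142) + b*(41 - 76*y) - 56*y - 42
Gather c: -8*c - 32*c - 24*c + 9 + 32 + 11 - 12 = 40 - 64*c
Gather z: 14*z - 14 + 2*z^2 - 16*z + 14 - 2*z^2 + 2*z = 0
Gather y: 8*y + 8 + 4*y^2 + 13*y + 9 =4*y^2 + 21*y + 17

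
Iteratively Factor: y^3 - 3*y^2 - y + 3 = (y - 1)*(y^2 - 2*y - 3) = (y - 3)*(y - 1)*(y + 1)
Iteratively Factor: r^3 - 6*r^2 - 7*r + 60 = (r - 5)*(r^2 - r - 12) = (r - 5)*(r + 3)*(r - 4)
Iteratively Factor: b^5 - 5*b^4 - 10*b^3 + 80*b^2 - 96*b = (b - 4)*(b^4 - b^3 - 14*b^2 + 24*b) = (b - 4)*(b - 2)*(b^3 + b^2 - 12*b) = (b - 4)*(b - 3)*(b - 2)*(b^2 + 4*b) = (b - 4)*(b - 3)*(b - 2)*(b + 4)*(b)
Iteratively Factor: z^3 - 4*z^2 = (z)*(z^2 - 4*z) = z*(z - 4)*(z)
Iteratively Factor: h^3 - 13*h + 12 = (h + 4)*(h^2 - 4*h + 3) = (h - 1)*(h + 4)*(h - 3)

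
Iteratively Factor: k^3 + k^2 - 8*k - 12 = (k + 2)*(k^2 - k - 6) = (k - 3)*(k + 2)*(k + 2)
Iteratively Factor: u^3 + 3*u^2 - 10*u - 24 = (u - 3)*(u^2 + 6*u + 8) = (u - 3)*(u + 4)*(u + 2)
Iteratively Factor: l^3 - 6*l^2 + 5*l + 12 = (l + 1)*(l^2 - 7*l + 12) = (l - 4)*(l + 1)*(l - 3)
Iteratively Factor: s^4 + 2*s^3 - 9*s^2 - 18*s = (s + 3)*(s^3 - s^2 - 6*s) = s*(s + 3)*(s^2 - s - 6) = s*(s + 2)*(s + 3)*(s - 3)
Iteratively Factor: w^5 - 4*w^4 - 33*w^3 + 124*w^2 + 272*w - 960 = (w + 4)*(w^4 - 8*w^3 - w^2 + 128*w - 240) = (w + 4)^2*(w^3 - 12*w^2 + 47*w - 60) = (w - 3)*(w + 4)^2*(w^2 - 9*w + 20) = (w - 5)*(w - 3)*(w + 4)^2*(w - 4)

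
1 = 1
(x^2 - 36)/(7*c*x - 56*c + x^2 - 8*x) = (x^2 - 36)/(7*c*x - 56*c + x^2 - 8*x)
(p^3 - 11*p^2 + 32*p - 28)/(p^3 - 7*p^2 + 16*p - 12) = (p - 7)/(p - 3)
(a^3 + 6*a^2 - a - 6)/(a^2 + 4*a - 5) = (a^2 + 7*a + 6)/(a + 5)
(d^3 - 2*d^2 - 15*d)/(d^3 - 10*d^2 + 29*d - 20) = d*(d + 3)/(d^2 - 5*d + 4)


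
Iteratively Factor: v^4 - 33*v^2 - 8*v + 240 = (v + 4)*(v^3 - 4*v^2 - 17*v + 60) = (v + 4)^2*(v^2 - 8*v + 15) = (v - 3)*(v + 4)^2*(v - 5)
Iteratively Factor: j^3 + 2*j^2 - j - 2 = (j - 1)*(j^2 + 3*j + 2) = (j - 1)*(j + 2)*(j + 1)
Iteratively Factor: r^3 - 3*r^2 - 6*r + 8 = (r - 1)*(r^2 - 2*r - 8) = (r - 1)*(r + 2)*(r - 4)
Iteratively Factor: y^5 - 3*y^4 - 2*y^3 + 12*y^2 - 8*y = (y - 2)*(y^4 - y^3 - 4*y^2 + 4*y) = (y - 2)*(y + 2)*(y^3 - 3*y^2 + 2*y) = (y - 2)^2*(y + 2)*(y^2 - y) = y*(y - 2)^2*(y + 2)*(y - 1)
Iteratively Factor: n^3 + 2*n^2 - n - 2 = (n + 1)*(n^2 + n - 2) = (n + 1)*(n + 2)*(n - 1)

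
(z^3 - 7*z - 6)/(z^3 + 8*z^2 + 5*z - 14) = (z^2 - 2*z - 3)/(z^2 + 6*z - 7)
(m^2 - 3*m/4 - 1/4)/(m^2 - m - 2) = (-m^2 + 3*m/4 + 1/4)/(-m^2 + m + 2)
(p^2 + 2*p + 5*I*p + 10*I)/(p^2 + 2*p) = (p + 5*I)/p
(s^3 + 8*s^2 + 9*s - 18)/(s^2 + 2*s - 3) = s + 6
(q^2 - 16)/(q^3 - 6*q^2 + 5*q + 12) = (q + 4)/(q^2 - 2*q - 3)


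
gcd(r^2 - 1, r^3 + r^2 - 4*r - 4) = r + 1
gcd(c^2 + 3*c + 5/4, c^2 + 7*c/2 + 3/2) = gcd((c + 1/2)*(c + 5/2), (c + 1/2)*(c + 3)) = c + 1/2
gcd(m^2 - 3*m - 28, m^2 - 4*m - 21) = m - 7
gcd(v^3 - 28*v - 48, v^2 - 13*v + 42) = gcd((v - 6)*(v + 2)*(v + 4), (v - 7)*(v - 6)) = v - 6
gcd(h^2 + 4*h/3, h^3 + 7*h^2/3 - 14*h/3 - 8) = h + 4/3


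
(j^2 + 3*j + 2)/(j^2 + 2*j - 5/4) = 4*(j^2 + 3*j + 2)/(4*j^2 + 8*j - 5)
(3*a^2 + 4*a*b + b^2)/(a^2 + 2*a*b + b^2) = (3*a + b)/(a + b)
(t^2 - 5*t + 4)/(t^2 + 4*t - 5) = (t - 4)/(t + 5)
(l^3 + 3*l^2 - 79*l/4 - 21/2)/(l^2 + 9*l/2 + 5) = (4*l^3 + 12*l^2 - 79*l - 42)/(2*(2*l^2 + 9*l + 10))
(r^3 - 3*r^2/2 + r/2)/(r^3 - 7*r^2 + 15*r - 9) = r*(2*r - 1)/(2*(r^2 - 6*r + 9))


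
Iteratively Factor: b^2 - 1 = (b + 1)*(b - 1)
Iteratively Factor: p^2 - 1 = (p + 1)*(p - 1)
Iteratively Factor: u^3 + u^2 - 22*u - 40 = (u + 2)*(u^2 - u - 20) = (u - 5)*(u + 2)*(u + 4)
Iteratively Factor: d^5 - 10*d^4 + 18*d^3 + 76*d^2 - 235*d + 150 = (d - 5)*(d^4 - 5*d^3 - 7*d^2 + 41*d - 30) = (d - 5)*(d + 3)*(d^3 - 8*d^2 + 17*d - 10) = (d - 5)*(d - 1)*(d + 3)*(d^2 - 7*d + 10) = (d - 5)*(d - 2)*(d - 1)*(d + 3)*(d - 5)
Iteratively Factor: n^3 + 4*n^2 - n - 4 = (n + 4)*(n^2 - 1) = (n - 1)*(n + 4)*(n + 1)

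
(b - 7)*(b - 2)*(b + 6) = b^3 - 3*b^2 - 40*b + 84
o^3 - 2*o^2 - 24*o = o*(o - 6)*(o + 4)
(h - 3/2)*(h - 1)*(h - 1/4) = h^3 - 11*h^2/4 + 17*h/8 - 3/8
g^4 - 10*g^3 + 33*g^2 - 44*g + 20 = (g - 5)*(g - 2)^2*(g - 1)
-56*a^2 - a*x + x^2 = (-8*a + x)*(7*a + x)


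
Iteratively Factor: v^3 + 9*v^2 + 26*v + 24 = (v + 4)*(v^2 + 5*v + 6) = (v + 3)*(v + 4)*(v + 2)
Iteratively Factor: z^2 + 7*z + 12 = (z + 3)*(z + 4)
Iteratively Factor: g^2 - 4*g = (g)*(g - 4)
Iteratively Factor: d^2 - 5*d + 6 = (d - 3)*(d - 2)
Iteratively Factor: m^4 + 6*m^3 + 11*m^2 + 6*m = (m)*(m^3 + 6*m^2 + 11*m + 6) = m*(m + 1)*(m^2 + 5*m + 6) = m*(m + 1)*(m + 3)*(m + 2)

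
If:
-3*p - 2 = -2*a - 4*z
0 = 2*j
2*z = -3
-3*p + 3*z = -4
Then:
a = 15/4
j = 0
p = -1/6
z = -3/2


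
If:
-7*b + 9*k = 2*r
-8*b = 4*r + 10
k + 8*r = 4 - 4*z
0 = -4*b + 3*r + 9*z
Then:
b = -191/101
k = -1078/909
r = 259/202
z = -2305/1818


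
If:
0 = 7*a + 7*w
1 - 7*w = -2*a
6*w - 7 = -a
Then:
No Solution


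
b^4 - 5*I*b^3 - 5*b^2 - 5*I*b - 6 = (b - 3*I)*(b - 2*I)*(b - I)*(b + I)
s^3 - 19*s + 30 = (s - 3)*(s - 2)*(s + 5)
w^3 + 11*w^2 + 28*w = w*(w + 4)*(w + 7)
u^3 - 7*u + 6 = (u - 2)*(u - 1)*(u + 3)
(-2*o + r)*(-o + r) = 2*o^2 - 3*o*r + r^2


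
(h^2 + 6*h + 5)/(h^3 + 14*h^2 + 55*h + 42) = (h + 5)/(h^2 + 13*h + 42)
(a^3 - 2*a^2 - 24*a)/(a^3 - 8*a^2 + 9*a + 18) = a*(a + 4)/(a^2 - 2*a - 3)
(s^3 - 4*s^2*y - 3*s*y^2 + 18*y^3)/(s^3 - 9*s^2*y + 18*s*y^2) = (-s^2 + s*y + 6*y^2)/(s*(-s + 6*y))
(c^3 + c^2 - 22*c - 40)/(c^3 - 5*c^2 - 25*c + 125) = (c^2 + 6*c + 8)/(c^2 - 25)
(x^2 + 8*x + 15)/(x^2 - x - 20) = (x^2 + 8*x + 15)/(x^2 - x - 20)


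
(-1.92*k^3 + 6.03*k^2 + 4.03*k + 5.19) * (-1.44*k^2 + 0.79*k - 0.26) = 2.7648*k^5 - 10.2*k^4 - 0.5403*k^3 - 5.8577*k^2 + 3.0523*k - 1.3494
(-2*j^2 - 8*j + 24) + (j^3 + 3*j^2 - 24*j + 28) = j^3 + j^2 - 32*j + 52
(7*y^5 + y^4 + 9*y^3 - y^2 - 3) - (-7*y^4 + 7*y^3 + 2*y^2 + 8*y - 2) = 7*y^5 + 8*y^4 + 2*y^3 - 3*y^2 - 8*y - 1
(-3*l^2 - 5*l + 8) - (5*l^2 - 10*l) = -8*l^2 + 5*l + 8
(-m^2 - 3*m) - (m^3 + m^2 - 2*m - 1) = -m^3 - 2*m^2 - m + 1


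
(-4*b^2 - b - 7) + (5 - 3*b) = -4*b^2 - 4*b - 2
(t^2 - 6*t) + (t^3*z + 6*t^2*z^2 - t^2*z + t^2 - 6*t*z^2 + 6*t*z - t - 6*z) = t^3*z + 6*t^2*z^2 - t^2*z + 2*t^2 - 6*t*z^2 + 6*t*z - 7*t - 6*z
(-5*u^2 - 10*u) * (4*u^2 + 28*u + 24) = -20*u^4 - 180*u^3 - 400*u^2 - 240*u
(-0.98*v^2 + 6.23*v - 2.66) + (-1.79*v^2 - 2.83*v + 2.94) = -2.77*v^2 + 3.4*v + 0.28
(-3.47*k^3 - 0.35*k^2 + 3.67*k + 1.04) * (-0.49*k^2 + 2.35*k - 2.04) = 1.7003*k^5 - 7.983*k^4 + 4.458*k^3 + 8.8289*k^2 - 5.0428*k - 2.1216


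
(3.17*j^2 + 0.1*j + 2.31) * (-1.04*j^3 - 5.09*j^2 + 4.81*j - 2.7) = -3.2968*j^5 - 16.2393*j^4 + 12.3363*j^3 - 19.8359*j^2 + 10.8411*j - 6.237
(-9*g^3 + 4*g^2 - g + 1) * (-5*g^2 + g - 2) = 45*g^5 - 29*g^4 + 27*g^3 - 14*g^2 + 3*g - 2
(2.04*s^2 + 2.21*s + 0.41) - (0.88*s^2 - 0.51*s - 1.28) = 1.16*s^2 + 2.72*s + 1.69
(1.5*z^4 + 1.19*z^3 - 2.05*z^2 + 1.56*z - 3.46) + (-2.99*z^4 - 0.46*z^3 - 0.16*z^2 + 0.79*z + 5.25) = -1.49*z^4 + 0.73*z^3 - 2.21*z^2 + 2.35*z + 1.79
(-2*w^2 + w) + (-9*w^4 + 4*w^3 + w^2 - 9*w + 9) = -9*w^4 + 4*w^3 - w^2 - 8*w + 9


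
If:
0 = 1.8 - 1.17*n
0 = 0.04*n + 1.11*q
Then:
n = 1.54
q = -0.06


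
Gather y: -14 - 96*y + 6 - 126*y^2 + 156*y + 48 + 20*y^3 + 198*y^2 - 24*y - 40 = 20*y^3 + 72*y^2 + 36*y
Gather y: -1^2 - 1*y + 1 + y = 0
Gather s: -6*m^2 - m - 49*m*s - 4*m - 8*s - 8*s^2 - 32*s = -6*m^2 - 5*m - 8*s^2 + s*(-49*m - 40)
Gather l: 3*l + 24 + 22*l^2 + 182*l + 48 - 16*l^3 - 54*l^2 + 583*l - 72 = -16*l^3 - 32*l^2 + 768*l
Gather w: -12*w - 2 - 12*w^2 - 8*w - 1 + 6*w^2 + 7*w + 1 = -6*w^2 - 13*w - 2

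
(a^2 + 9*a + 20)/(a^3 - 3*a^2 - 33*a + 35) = (a + 4)/(a^2 - 8*a + 7)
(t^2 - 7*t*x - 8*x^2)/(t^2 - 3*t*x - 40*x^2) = (t + x)/(t + 5*x)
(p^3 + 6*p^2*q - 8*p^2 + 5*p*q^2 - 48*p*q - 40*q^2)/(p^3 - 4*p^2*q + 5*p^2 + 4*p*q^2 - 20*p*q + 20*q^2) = (p^3 + 6*p^2*q - 8*p^2 + 5*p*q^2 - 48*p*q - 40*q^2)/(p^3 - 4*p^2*q + 5*p^2 + 4*p*q^2 - 20*p*q + 20*q^2)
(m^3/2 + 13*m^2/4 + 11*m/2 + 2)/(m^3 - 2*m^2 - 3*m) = (2*m^3 + 13*m^2 + 22*m + 8)/(4*m*(m^2 - 2*m - 3))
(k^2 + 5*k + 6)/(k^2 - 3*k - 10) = (k + 3)/(k - 5)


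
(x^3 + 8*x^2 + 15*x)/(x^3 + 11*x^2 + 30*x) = (x + 3)/(x + 6)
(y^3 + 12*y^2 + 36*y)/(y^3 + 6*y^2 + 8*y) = (y^2 + 12*y + 36)/(y^2 + 6*y + 8)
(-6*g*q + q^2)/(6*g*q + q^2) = (-6*g + q)/(6*g + q)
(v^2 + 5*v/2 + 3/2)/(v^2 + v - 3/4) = 2*(v + 1)/(2*v - 1)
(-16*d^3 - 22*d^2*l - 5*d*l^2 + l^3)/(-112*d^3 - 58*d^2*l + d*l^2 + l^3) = (d + l)/(7*d + l)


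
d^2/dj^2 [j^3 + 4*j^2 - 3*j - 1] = 6*j + 8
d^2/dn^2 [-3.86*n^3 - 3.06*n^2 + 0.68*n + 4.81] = -23.16*n - 6.12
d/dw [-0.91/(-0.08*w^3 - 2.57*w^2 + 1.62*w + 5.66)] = (-0.2184*w^2 - 4.6774*w + 1.4742)/(0.08*w^3 + 2.57*w^2 - 1.62*w - 5.66)^2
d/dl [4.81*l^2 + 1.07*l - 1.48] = 9.62*l + 1.07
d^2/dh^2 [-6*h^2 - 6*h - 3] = -12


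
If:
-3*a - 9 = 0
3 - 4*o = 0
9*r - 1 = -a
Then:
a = -3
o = 3/4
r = 4/9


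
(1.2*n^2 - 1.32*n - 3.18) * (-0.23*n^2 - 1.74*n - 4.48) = -0.276*n^4 - 1.7844*n^3 - 2.3478*n^2 + 11.4468*n + 14.2464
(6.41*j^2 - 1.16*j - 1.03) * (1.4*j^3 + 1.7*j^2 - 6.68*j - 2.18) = 8.974*j^5 + 9.273*j^4 - 46.2328*j^3 - 7.976*j^2 + 9.4092*j + 2.2454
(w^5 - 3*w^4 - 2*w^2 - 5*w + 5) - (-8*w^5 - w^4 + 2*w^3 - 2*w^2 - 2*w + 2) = 9*w^5 - 2*w^4 - 2*w^3 - 3*w + 3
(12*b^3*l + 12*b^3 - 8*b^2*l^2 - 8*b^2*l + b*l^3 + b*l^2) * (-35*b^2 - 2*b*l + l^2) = -420*b^5*l - 420*b^5 + 256*b^4*l^2 + 256*b^4*l - 7*b^3*l^3 - 7*b^3*l^2 - 10*b^2*l^4 - 10*b^2*l^3 + b*l^5 + b*l^4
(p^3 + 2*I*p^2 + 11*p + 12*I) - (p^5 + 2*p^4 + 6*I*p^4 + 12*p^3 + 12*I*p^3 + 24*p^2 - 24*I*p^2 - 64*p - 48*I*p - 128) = -p^5 - 2*p^4 - 6*I*p^4 - 11*p^3 - 12*I*p^3 - 24*p^2 + 26*I*p^2 + 75*p + 48*I*p + 128 + 12*I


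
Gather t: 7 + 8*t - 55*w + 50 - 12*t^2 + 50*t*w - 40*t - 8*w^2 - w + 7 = -12*t^2 + t*(50*w - 32) - 8*w^2 - 56*w + 64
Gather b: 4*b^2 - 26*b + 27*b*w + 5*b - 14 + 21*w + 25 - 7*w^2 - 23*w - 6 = 4*b^2 + b*(27*w - 21) - 7*w^2 - 2*w + 5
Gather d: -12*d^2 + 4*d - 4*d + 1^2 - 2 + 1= -12*d^2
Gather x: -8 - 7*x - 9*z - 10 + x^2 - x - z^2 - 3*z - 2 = x^2 - 8*x - z^2 - 12*z - 20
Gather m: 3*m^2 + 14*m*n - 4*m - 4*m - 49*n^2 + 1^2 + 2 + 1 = 3*m^2 + m*(14*n - 8) - 49*n^2 + 4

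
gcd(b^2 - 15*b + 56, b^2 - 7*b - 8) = b - 8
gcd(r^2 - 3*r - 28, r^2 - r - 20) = r + 4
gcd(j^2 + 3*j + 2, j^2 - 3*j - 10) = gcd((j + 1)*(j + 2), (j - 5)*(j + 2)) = j + 2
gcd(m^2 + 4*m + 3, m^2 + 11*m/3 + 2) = m + 3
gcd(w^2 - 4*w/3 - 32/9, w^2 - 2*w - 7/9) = 1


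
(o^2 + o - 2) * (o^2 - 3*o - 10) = o^4 - 2*o^3 - 15*o^2 - 4*o + 20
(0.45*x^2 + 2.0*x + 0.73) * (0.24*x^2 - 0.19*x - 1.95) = 0.108*x^4 + 0.3945*x^3 - 1.0823*x^2 - 4.0387*x - 1.4235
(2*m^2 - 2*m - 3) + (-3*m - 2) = 2*m^2 - 5*m - 5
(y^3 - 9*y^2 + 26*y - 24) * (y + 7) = y^4 - 2*y^3 - 37*y^2 + 158*y - 168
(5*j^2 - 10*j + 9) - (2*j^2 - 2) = 3*j^2 - 10*j + 11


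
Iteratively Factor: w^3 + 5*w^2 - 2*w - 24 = (w + 3)*(w^2 + 2*w - 8) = (w - 2)*(w + 3)*(w + 4)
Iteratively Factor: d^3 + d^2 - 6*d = (d - 2)*(d^2 + 3*d) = d*(d - 2)*(d + 3)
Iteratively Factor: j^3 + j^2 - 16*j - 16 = (j + 4)*(j^2 - 3*j - 4) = (j + 1)*(j + 4)*(j - 4)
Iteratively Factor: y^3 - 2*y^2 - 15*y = (y - 5)*(y^2 + 3*y) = y*(y - 5)*(y + 3)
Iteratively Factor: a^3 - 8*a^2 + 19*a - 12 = (a - 4)*(a^2 - 4*a + 3) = (a - 4)*(a - 3)*(a - 1)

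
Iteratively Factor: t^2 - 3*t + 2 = (t - 1)*(t - 2)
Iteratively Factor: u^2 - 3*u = (u - 3)*(u)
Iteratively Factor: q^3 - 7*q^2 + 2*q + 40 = (q - 5)*(q^2 - 2*q - 8) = (q - 5)*(q - 4)*(q + 2)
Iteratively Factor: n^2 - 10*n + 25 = (n - 5)*(n - 5)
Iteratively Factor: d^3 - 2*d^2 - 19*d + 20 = (d - 5)*(d^2 + 3*d - 4) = (d - 5)*(d + 4)*(d - 1)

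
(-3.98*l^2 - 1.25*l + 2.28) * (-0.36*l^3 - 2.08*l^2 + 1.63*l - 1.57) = 1.4328*l^5 + 8.7284*l^4 - 4.7082*l^3 - 0.531299999999999*l^2 + 5.6789*l - 3.5796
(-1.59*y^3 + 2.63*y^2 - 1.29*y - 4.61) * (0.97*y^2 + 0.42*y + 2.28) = -1.5423*y^5 + 1.8833*y^4 - 3.7719*y^3 + 0.982899999999999*y^2 - 4.8774*y - 10.5108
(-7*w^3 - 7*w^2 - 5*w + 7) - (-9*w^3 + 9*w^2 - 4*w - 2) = 2*w^3 - 16*w^2 - w + 9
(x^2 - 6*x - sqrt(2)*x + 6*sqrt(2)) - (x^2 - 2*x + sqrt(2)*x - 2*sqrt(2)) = -4*x - 2*sqrt(2)*x + 8*sqrt(2)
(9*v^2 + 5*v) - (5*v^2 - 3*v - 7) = 4*v^2 + 8*v + 7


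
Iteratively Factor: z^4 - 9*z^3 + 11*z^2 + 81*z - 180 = (z - 5)*(z^3 - 4*z^2 - 9*z + 36) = (z - 5)*(z - 3)*(z^2 - z - 12) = (z - 5)*(z - 4)*(z - 3)*(z + 3)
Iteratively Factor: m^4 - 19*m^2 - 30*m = (m + 3)*(m^3 - 3*m^2 - 10*m) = (m + 2)*(m + 3)*(m^2 - 5*m) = m*(m + 2)*(m + 3)*(m - 5)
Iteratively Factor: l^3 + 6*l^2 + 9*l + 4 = (l + 4)*(l^2 + 2*l + 1) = (l + 1)*(l + 4)*(l + 1)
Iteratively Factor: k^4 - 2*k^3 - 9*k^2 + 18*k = (k - 3)*(k^3 + k^2 - 6*k) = k*(k - 3)*(k^2 + k - 6) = k*(k - 3)*(k - 2)*(k + 3)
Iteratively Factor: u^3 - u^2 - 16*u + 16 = (u - 4)*(u^2 + 3*u - 4) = (u - 4)*(u + 4)*(u - 1)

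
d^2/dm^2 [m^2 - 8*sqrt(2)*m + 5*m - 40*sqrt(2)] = 2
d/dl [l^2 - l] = 2*l - 1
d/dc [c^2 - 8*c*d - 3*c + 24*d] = 2*c - 8*d - 3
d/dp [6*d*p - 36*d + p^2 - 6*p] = 6*d + 2*p - 6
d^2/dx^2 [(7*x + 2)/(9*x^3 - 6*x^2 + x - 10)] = 2*((7*x + 2)*(27*x^2 - 12*x + 1)^2 + (-189*x^2 + 84*x - 3*(7*x + 2)*(9*x - 2) - 7)*(9*x^3 - 6*x^2 + x - 10))/(9*x^3 - 6*x^2 + x - 10)^3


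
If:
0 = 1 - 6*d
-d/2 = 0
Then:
No Solution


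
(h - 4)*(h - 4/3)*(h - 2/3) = h^3 - 6*h^2 + 80*h/9 - 32/9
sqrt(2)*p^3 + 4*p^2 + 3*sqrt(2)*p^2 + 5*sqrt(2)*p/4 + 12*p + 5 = (p + 5/2)*(p + 2*sqrt(2))*(sqrt(2)*p + sqrt(2)/2)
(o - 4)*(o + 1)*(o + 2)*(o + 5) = o^4 + 4*o^3 - 15*o^2 - 58*o - 40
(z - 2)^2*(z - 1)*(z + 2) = z^4 - 3*z^3 - 2*z^2 + 12*z - 8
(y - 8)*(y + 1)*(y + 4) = y^3 - 3*y^2 - 36*y - 32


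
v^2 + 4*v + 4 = (v + 2)^2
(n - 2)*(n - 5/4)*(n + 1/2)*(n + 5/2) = n^4 - n^3/4 - 6*n^2 + 55*n/16 + 25/8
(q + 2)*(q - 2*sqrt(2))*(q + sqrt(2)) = q^3 - sqrt(2)*q^2 + 2*q^2 - 4*q - 2*sqrt(2)*q - 8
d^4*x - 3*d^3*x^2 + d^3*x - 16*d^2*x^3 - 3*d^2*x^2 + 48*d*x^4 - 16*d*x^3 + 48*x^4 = (d - 4*x)*(d - 3*x)*(d + 4*x)*(d*x + x)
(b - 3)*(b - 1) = b^2 - 4*b + 3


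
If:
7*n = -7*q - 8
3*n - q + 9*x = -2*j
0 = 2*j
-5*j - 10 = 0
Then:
No Solution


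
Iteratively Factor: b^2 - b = (b)*(b - 1)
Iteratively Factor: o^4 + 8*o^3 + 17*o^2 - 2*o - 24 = (o - 1)*(o^3 + 9*o^2 + 26*o + 24) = (o - 1)*(o + 2)*(o^2 + 7*o + 12) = (o - 1)*(o + 2)*(o + 3)*(o + 4)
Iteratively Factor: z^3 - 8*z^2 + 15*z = (z - 3)*(z^2 - 5*z) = z*(z - 3)*(z - 5)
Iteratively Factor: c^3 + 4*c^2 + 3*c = (c)*(c^2 + 4*c + 3) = c*(c + 1)*(c + 3)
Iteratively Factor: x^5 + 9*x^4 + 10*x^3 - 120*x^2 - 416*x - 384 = (x + 2)*(x^4 + 7*x^3 - 4*x^2 - 112*x - 192) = (x - 4)*(x + 2)*(x^3 + 11*x^2 + 40*x + 48) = (x - 4)*(x + 2)*(x + 4)*(x^2 + 7*x + 12) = (x - 4)*(x + 2)*(x + 3)*(x + 4)*(x + 4)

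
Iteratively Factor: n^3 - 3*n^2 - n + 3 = (n - 3)*(n^2 - 1) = (n - 3)*(n - 1)*(n + 1)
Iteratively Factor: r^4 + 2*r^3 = (r)*(r^3 + 2*r^2) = r^2*(r^2 + 2*r) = r^2*(r + 2)*(r)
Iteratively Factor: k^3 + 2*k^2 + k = (k + 1)*(k^2 + k) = (k + 1)^2*(k)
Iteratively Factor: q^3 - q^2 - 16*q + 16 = (q - 4)*(q^2 + 3*q - 4) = (q - 4)*(q - 1)*(q + 4)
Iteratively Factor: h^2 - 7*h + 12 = (h - 4)*(h - 3)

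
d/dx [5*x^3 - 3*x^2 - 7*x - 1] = 15*x^2 - 6*x - 7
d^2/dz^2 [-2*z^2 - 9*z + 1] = -4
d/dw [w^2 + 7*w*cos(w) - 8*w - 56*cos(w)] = -7*w*sin(w) + 2*w + 56*sin(w) + 7*cos(w) - 8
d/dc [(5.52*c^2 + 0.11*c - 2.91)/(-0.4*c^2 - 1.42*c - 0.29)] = (-7.7944*c^2 - 5.5296*c - 4.1641)/(0.16*c^4 + 1.136*c^3 + 2.2484*c^2 + 0.8236*c + 0.0841)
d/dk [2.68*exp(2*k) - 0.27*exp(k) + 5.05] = (5.36*exp(k) - 0.27)*exp(k)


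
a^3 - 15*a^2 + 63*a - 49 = (a - 7)^2*(a - 1)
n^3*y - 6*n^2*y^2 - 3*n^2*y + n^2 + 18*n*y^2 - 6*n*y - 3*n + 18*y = (n - 3)*(n - 6*y)*(n*y + 1)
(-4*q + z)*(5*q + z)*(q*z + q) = -20*q^3*z - 20*q^3 + q^2*z^2 + q^2*z + q*z^3 + q*z^2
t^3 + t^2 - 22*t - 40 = (t - 5)*(t + 2)*(t + 4)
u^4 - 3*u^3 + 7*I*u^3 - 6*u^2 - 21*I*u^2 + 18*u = u*(u - 3)*(u + I)*(u + 6*I)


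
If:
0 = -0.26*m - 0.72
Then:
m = -2.77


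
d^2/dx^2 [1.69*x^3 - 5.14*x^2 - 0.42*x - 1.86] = 10.14*x - 10.28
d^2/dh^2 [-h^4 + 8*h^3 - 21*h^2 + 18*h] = -12*h^2 + 48*h - 42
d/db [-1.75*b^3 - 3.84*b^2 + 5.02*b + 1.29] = -5.25*b^2 - 7.68*b + 5.02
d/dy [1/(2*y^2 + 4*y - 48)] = (-y - 1)/(y^2 + 2*y - 24)^2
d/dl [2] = 0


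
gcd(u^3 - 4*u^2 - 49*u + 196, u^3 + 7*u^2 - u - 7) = u + 7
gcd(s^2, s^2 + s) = s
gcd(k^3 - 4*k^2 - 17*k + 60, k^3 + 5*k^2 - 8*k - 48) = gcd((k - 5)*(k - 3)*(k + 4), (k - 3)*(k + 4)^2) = k^2 + k - 12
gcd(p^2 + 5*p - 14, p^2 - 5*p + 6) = p - 2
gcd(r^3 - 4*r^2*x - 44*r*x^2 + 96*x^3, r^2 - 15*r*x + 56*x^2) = -r + 8*x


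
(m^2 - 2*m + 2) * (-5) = -5*m^2 + 10*m - 10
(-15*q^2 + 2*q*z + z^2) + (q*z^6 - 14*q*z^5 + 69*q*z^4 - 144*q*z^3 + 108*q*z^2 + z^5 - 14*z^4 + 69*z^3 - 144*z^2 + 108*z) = -15*q^2 + q*z^6 - 14*q*z^5 + 69*q*z^4 - 144*q*z^3 + 108*q*z^2 + 2*q*z + z^5 - 14*z^4 + 69*z^3 - 143*z^2 + 108*z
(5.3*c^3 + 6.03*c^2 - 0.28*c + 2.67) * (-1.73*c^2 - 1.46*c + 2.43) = -9.169*c^5 - 18.1699*c^4 + 4.5596*c^3 + 10.4426*c^2 - 4.5786*c + 6.4881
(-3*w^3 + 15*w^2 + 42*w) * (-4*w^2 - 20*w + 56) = 12*w^5 - 636*w^3 + 2352*w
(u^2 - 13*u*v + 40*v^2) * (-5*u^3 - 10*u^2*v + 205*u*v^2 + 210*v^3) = -5*u^5 + 55*u^4*v + 135*u^3*v^2 - 2855*u^2*v^3 + 5470*u*v^4 + 8400*v^5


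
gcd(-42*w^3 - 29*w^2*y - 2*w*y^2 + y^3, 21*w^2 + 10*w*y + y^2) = 3*w + y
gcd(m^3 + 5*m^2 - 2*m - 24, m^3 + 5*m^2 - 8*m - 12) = m - 2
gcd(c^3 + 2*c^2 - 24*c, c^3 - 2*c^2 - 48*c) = c^2 + 6*c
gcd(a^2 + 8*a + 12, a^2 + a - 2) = a + 2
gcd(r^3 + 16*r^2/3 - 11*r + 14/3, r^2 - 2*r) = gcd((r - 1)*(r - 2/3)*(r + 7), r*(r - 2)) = 1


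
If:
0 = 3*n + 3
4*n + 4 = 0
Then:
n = -1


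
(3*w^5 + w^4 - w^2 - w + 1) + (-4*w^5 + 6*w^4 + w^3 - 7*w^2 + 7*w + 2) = -w^5 + 7*w^4 + w^3 - 8*w^2 + 6*w + 3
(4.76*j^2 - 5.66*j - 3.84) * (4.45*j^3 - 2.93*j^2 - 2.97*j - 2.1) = 21.182*j^5 - 39.1338*j^4 - 14.6414*j^3 + 18.0654*j^2 + 23.2908*j + 8.064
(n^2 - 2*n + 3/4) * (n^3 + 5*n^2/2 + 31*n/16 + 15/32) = n^5 + n^4/2 - 37*n^3/16 - 49*n^2/32 + 33*n/64 + 45/128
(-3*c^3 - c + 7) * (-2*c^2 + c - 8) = 6*c^5 - 3*c^4 + 26*c^3 - 15*c^2 + 15*c - 56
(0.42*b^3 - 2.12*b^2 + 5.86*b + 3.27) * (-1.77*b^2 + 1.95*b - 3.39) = -0.7434*b^5 + 4.5714*b^4 - 15.93*b^3 + 12.8259*b^2 - 13.4889*b - 11.0853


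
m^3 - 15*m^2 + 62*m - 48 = (m - 8)*(m - 6)*(m - 1)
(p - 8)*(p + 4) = p^2 - 4*p - 32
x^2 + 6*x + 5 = (x + 1)*(x + 5)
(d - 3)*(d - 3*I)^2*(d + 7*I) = d^4 - 3*d^3 + I*d^3 + 33*d^2 - 3*I*d^2 - 99*d - 63*I*d + 189*I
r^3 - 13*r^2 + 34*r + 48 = (r - 8)*(r - 6)*(r + 1)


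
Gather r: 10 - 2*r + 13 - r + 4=27 - 3*r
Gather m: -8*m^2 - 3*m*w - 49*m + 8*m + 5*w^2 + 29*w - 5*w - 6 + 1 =-8*m^2 + m*(-3*w - 41) + 5*w^2 + 24*w - 5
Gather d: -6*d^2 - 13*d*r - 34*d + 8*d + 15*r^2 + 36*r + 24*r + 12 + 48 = -6*d^2 + d*(-13*r - 26) + 15*r^2 + 60*r + 60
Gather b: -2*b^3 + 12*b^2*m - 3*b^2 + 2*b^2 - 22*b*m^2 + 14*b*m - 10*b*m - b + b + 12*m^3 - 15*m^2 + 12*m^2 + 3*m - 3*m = -2*b^3 + b^2*(12*m - 1) + b*(-22*m^2 + 4*m) + 12*m^3 - 3*m^2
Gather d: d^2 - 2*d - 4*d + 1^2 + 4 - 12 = d^2 - 6*d - 7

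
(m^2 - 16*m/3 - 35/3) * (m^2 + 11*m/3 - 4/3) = m^4 - 5*m^3/3 - 293*m^2/9 - 107*m/3 + 140/9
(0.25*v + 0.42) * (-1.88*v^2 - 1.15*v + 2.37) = -0.47*v^3 - 1.0771*v^2 + 0.1095*v + 0.9954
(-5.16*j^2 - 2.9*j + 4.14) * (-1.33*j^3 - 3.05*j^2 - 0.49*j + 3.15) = 6.8628*j^5 + 19.595*j^4 + 5.8672*j^3 - 27.46*j^2 - 11.1636*j + 13.041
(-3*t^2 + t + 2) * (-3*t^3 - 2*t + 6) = 9*t^5 - 3*t^4 - 20*t^2 + 2*t + 12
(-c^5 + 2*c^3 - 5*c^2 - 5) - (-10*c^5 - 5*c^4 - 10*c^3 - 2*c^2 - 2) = 9*c^5 + 5*c^4 + 12*c^3 - 3*c^2 - 3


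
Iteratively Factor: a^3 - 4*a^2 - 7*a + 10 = (a + 2)*(a^2 - 6*a + 5) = (a - 1)*(a + 2)*(a - 5)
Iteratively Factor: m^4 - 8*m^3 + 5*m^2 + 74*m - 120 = (m - 4)*(m^3 - 4*m^2 - 11*m + 30) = (m - 4)*(m - 2)*(m^2 - 2*m - 15) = (m - 5)*(m - 4)*(m - 2)*(m + 3)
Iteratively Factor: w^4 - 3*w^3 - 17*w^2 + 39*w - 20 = (w - 5)*(w^3 + 2*w^2 - 7*w + 4) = (w - 5)*(w - 1)*(w^2 + 3*w - 4) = (w - 5)*(w - 1)*(w + 4)*(w - 1)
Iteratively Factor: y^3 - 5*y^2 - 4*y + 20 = (y + 2)*(y^2 - 7*y + 10) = (y - 5)*(y + 2)*(y - 2)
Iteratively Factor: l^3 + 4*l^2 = (l)*(l^2 + 4*l) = l^2*(l + 4)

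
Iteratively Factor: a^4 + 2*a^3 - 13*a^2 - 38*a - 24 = (a + 1)*(a^3 + a^2 - 14*a - 24) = (a - 4)*(a + 1)*(a^2 + 5*a + 6) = (a - 4)*(a + 1)*(a + 2)*(a + 3)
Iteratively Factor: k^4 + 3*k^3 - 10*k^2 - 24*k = (k)*(k^3 + 3*k^2 - 10*k - 24) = k*(k + 2)*(k^2 + k - 12) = k*(k + 2)*(k + 4)*(k - 3)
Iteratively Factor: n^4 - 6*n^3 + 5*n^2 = (n - 5)*(n^3 - n^2) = n*(n - 5)*(n^2 - n) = n^2*(n - 5)*(n - 1)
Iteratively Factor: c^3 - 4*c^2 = (c - 4)*(c^2) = c*(c - 4)*(c)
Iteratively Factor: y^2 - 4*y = (y)*(y - 4)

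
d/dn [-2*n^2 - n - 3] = -4*n - 1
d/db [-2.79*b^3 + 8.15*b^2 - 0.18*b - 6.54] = -8.37*b^2 + 16.3*b - 0.18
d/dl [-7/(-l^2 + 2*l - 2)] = 14*(1 - l)/(l^2 - 2*l + 2)^2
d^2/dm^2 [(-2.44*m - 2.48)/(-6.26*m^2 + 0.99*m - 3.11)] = ((2.44*m + 2.48)*(12.52*m - 0.99)*(25.04*m - 1.98) - (91.6464*m + 26.2184)*(6.26*m^2 - 0.99*m + 3.11))/(6.26*m^2 - 0.99*m + 3.11)^3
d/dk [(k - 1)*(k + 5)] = 2*k + 4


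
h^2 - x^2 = (h - x)*(h + x)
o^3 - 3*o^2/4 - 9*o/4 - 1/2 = (o - 2)*(o + 1/4)*(o + 1)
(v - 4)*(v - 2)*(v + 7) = v^3 + v^2 - 34*v + 56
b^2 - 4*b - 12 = (b - 6)*(b + 2)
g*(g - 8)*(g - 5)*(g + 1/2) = g^4 - 25*g^3/2 + 67*g^2/2 + 20*g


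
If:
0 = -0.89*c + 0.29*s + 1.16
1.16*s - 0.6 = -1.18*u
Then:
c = 1.47191011235955 - 0.331460674157303*u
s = 0.517241379310345 - 1.01724137931034*u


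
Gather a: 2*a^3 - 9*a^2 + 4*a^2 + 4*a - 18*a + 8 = 2*a^3 - 5*a^2 - 14*a + 8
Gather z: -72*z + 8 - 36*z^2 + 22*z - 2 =-36*z^2 - 50*z + 6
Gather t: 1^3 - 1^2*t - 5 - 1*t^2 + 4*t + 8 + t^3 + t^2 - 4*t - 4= t^3 - t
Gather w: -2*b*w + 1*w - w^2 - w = -2*b*w - w^2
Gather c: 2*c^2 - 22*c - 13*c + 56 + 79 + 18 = 2*c^2 - 35*c + 153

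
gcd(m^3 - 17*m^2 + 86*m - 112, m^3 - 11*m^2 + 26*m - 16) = m^2 - 10*m + 16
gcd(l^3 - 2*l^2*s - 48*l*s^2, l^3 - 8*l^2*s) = -l^2 + 8*l*s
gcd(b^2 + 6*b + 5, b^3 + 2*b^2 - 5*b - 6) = b + 1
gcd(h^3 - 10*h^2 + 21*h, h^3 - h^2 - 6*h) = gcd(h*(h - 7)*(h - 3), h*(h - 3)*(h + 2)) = h^2 - 3*h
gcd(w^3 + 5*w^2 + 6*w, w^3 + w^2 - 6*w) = w^2 + 3*w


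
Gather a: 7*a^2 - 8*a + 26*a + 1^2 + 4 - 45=7*a^2 + 18*a - 40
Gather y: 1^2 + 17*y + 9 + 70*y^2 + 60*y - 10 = 70*y^2 + 77*y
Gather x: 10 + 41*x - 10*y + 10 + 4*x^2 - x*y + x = 4*x^2 + x*(42 - y) - 10*y + 20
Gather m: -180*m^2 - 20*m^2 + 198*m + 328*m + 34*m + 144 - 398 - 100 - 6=-200*m^2 + 560*m - 360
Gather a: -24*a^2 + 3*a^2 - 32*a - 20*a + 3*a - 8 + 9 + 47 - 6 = -21*a^2 - 49*a + 42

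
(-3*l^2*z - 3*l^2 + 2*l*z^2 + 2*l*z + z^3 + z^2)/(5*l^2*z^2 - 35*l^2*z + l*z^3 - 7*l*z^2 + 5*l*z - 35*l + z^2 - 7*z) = (-3*l^2*z - 3*l^2 + 2*l*z^2 + 2*l*z + z^3 + z^2)/(5*l^2*z^2 - 35*l^2*z + l*z^3 - 7*l*z^2 + 5*l*z - 35*l + z^2 - 7*z)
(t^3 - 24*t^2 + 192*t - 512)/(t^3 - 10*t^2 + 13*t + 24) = (t^2 - 16*t + 64)/(t^2 - 2*t - 3)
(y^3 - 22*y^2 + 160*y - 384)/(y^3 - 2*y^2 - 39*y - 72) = (y^2 - 14*y + 48)/(y^2 + 6*y + 9)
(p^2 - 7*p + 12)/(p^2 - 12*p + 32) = (p - 3)/(p - 8)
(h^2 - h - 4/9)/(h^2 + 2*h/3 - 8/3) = (h + 1/3)/(h + 2)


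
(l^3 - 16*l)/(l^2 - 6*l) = (l^2 - 16)/(l - 6)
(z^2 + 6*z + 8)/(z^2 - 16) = (z + 2)/(z - 4)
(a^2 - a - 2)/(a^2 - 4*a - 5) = (a - 2)/(a - 5)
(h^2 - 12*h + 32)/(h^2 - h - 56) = (h - 4)/(h + 7)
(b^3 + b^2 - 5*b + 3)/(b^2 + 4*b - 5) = (b^2 + 2*b - 3)/(b + 5)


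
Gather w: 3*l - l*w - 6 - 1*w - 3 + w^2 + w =-l*w + 3*l + w^2 - 9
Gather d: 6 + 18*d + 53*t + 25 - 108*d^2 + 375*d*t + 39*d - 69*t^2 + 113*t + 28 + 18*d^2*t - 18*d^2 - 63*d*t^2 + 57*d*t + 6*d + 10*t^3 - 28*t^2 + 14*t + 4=d^2*(18*t - 126) + d*(-63*t^2 + 432*t + 63) + 10*t^3 - 97*t^2 + 180*t + 63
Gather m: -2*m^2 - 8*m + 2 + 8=-2*m^2 - 8*m + 10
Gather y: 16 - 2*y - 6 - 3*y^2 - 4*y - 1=-3*y^2 - 6*y + 9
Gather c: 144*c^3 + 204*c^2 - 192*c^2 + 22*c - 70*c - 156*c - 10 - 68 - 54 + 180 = 144*c^3 + 12*c^2 - 204*c + 48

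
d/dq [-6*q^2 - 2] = -12*q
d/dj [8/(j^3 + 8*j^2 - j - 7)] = 8*(-3*j^2 - 16*j + 1)/(j^3 + 8*j^2 - j - 7)^2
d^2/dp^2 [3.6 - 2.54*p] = 0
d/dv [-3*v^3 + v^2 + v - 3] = -9*v^2 + 2*v + 1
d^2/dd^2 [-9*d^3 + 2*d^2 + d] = 4 - 54*d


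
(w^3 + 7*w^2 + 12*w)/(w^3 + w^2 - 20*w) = (w^2 + 7*w + 12)/(w^2 + w - 20)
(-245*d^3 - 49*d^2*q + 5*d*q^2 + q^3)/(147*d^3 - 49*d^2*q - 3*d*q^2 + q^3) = (5*d + q)/(-3*d + q)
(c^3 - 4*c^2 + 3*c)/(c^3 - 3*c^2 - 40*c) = (-c^2 + 4*c - 3)/(-c^2 + 3*c + 40)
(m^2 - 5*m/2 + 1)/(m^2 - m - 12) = (-m^2 + 5*m/2 - 1)/(-m^2 + m + 12)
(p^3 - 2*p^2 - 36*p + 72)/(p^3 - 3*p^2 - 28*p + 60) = (p + 6)/(p + 5)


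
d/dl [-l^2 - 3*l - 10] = -2*l - 3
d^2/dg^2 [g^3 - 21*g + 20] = 6*g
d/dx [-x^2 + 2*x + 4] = 2 - 2*x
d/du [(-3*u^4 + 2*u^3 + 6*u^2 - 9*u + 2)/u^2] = -6*u + 2 + 9/u^2 - 4/u^3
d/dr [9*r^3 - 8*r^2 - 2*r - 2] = 27*r^2 - 16*r - 2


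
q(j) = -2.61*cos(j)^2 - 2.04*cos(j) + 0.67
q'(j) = 5.22*sin(j)*cos(j) + 2.04*sin(j)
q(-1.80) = 1.00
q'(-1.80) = -0.83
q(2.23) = 0.94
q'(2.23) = -0.91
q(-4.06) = 0.95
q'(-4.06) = -0.90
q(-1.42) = 0.30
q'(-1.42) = -2.79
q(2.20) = 0.97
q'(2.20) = -0.83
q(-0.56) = -2.93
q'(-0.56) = -3.43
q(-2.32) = 0.85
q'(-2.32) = 1.11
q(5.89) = -3.44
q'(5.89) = -2.63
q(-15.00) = 0.71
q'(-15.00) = 1.25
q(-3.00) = 0.13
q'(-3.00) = 0.44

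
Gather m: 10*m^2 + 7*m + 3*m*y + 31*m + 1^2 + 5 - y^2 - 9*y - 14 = 10*m^2 + m*(3*y + 38) - y^2 - 9*y - 8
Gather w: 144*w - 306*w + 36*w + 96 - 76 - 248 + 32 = -126*w - 196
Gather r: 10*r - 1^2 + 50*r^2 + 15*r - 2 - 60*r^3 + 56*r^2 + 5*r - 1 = -60*r^3 + 106*r^2 + 30*r - 4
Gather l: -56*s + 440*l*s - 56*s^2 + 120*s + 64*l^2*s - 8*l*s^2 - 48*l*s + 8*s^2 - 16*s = 64*l^2*s + l*(-8*s^2 + 392*s) - 48*s^2 + 48*s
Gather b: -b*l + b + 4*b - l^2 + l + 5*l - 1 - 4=b*(5 - l) - l^2 + 6*l - 5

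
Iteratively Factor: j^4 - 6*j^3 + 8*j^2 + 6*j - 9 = (j - 3)*(j^3 - 3*j^2 - j + 3) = (j - 3)*(j + 1)*(j^2 - 4*j + 3) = (j - 3)^2*(j + 1)*(j - 1)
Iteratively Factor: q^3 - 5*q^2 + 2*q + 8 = (q + 1)*(q^2 - 6*q + 8) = (q - 2)*(q + 1)*(q - 4)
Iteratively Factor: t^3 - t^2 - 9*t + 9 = (t - 1)*(t^2 - 9) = (t - 1)*(t + 3)*(t - 3)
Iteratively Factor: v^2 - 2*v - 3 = (v + 1)*(v - 3)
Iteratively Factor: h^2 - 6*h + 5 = (h - 5)*(h - 1)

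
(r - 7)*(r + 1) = r^2 - 6*r - 7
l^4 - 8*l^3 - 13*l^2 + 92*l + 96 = (l - 8)*(l - 4)*(l + 1)*(l + 3)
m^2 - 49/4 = (m - 7/2)*(m + 7/2)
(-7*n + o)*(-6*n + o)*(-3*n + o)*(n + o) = -126*n^4 - 45*n^3*o + 65*n^2*o^2 - 15*n*o^3 + o^4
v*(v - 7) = v^2 - 7*v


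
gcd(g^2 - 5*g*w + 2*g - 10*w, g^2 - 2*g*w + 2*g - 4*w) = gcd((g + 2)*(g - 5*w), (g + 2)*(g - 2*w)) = g + 2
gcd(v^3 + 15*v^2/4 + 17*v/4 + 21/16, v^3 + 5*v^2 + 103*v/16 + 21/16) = v + 7/4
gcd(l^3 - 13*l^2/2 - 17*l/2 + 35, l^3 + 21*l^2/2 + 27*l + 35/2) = l + 5/2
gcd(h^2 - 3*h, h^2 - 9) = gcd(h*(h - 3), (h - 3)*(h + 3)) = h - 3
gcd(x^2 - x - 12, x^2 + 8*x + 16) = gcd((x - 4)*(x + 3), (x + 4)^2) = 1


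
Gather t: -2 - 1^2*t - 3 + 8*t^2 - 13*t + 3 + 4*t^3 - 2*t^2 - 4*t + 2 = 4*t^3 + 6*t^2 - 18*t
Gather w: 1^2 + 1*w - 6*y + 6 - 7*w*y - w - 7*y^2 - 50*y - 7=-7*w*y - 7*y^2 - 56*y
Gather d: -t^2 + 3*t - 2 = -t^2 + 3*t - 2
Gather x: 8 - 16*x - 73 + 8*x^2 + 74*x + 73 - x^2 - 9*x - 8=7*x^2 + 49*x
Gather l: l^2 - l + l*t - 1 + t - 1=l^2 + l*(t - 1) + t - 2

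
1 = 1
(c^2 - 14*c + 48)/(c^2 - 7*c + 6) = (c - 8)/(c - 1)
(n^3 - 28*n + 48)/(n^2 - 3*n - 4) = (n^2 + 4*n - 12)/(n + 1)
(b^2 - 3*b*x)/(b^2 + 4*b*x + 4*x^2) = b*(b - 3*x)/(b^2 + 4*b*x + 4*x^2)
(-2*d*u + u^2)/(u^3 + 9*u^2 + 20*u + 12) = u*(-2*d + u)/(u^3 + 9*u^2 + 20*u + 12)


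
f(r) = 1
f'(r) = 0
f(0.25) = 1.00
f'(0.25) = 0.00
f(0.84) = 1.00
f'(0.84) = 0.00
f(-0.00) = 1.00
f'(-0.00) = 0.00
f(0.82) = 1.00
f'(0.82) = 0.00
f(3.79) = 1.00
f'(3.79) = 0.00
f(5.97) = 1.00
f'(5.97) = 0.00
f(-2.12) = 1.00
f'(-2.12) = 0.00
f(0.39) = 1.00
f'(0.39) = 0.00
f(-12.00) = 1.00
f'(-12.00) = 0.00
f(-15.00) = 1.00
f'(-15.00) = 0.00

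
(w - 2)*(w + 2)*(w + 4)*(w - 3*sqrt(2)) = w^4 - 3*sqrt(2)*w^3 + 4*w^3 - 12*sqrt(2)*w^2 - 4*w^2 - 16*w + 12*sqrt(2)*w + 48*sqrt(2)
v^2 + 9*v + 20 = (v + 4)*(v + 5)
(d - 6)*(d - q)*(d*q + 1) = d^3*q - d^2*q^2 - 6*d^2*q + d^2 + 6*d*q^2 - d*q - 6*d + 6*q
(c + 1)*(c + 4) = c^2 + 5*c + 4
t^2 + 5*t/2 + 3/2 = (t + 1)*(t + 3/2)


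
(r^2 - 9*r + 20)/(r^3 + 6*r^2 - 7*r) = (r^2 - 9*r + 20)/(r*(r^2 + 6*r - 7))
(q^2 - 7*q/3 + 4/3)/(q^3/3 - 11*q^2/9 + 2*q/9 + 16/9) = 3*(3*q^2 - 7*q + 4)/(3*q^3 - 11*q^2 + 2*q + 16)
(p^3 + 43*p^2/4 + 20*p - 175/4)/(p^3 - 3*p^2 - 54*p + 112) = (4*p^2 + 15*p - 25)/(4*(p^2 - 10*p + 16))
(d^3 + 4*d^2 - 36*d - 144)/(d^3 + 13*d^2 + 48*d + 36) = (d^2 - 2*d - 24)/(d^2 + 7*d + 6)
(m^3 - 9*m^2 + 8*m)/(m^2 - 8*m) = m - 1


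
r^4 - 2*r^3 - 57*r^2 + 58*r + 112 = (r - 8)*(r - 2)*(r + 1)*(r + 7)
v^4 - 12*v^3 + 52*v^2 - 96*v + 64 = (v - 4)^2*(v - 2)^2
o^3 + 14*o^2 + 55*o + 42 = (o + 1)*(o + 6)*(o + 7)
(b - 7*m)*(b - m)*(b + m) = b^3 - 7*b^2*m - b*m^2 + 7*m^3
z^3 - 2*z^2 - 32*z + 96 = (z - 4)^2*(z + 6)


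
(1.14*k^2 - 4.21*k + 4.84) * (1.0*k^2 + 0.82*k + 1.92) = 1.14*k^4 - 3.2752*k^3 + 3.5766*k^2 - 4.1144*k + 9.2928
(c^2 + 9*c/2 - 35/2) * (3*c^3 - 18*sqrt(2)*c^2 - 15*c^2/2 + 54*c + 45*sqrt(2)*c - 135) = 3*c^5 - 18*sqrt(2)*c^4 + 6*c^4 - 36*sqrt(2)*c^3 - 129*c^3/4 + 957*c^2/4 + 1035*sqrt(2)*c^2/2 - 3105*c/2 - 1575*sqrt(2)*c/2 + 4725/2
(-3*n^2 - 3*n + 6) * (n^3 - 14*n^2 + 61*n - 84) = -3*n^5 + 39*n^4 - 135*n^3 - 15*n^2 + 618*n - 504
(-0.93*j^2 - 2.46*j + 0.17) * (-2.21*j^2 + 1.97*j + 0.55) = 2.0553*j^4 + 3.6045*j^3 - 5.7334*j^2 - 1.0181*j + 0.0935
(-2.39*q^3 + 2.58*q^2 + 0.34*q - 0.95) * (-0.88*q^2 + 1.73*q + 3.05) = 2.1032*q^5 - 6.4051*q^4 - 3.1253*q^3 + 9.2932*q^2 - 0.6065*q - 2.8975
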